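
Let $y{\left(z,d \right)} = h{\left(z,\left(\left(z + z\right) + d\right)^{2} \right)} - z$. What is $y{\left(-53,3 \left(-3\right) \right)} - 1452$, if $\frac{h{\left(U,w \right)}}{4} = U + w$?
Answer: $51289$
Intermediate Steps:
$h{\left(U,w \right)} = 4 U + 4 w$ ($h{\left(U,w \right)} = 4 \left(U + w\right) = 4 U + 4 w$)
$y{\left(z,d \right)} = 3 z + 4 \left(d + 2 z\right)^{2}$ ($y{\left(z,d \right)} = \left(4 z + 4 \left(\left(z + z\right) + d\right)^{2}\right) - z = \left(4 z + 4 \left(2 z + d\right)^{2}\right) - z = \left(4 z + 4 \left(d + 2 z\right)^{2}\right) - z = 3 z + 4 \left(d + 2 z\right)^{2}$)
$y{\left(-53,3 \left(-3\right) \right)} - 1452 = \left(3 \left(-53\right) + 4 \left(3 \left(-3\right) + 2 \left(-53\right)\right)^{2}\right) - 1452 = \left(-159 + 4 \left(-9 - 106\right)^{2}\right) - 1452 = \left(-159 + 4 \left(-115\right)^{2}\right) - 1452 = \left(-159 + 4 \cdot 13225\right) - 1452 = \left(-159 + 52900\right) - 1452 = 52741 - 1452 = 51289$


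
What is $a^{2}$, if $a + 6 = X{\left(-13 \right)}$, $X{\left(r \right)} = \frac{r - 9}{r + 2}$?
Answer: $16$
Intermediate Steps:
$X{\left(r \right)} = \frac{-9 + r}{2 + r}$
$a = -4$ ($a = -6 + \frac{-9 - 13}{2 - 13} = -6 + \frac{1}{-11} \left(-22\right) = -6 - -2 = -6 + 2 = -4$)
$a^{2} = \left(-4\right)^{2} = 16$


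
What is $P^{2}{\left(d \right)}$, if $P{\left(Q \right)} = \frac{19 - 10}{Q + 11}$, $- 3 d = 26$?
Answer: $\frac{729}{49} \approx 14.878$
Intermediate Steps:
$d = - \frac{26}{3}$ ($d = \left(- \frac{1}{3}\right) 26 = - \frac{26}{3} \approx -8.6667$)
$P{\left(Q \right)} = \frac{9}{11 + Q}$
$P^{2}{\left(d \right)} = \left(\frac{9}{11 - \frac{26}{3}}\right)^{2} = \left(\frac{9}{\frac{7}{3}}\right)^{2} = \left(9 \cdot \frac{3}{7}\right)^{2} = \left(\frac{27}{7}\right)^{2} = \frac{729}{49}$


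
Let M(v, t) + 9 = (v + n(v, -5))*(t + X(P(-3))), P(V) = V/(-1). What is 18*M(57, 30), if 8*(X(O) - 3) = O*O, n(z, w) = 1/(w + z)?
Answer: 557793/16 ≈ 34862.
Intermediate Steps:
P(V) = -V (P(V) = V*(-1) = -V)
X(O) = 3 + O²/8 (X(O) = 3 + (O*O)/8 = 3 + O²/8)
M(v, t) = -9 + (33/8 + t)*(v + 1/(-5 + v)) (M(v, t) = -9 + (v + 1/(-5 + v))*(t + (3 + (-1*(-3))²/8)) = -9 + (v + 1/(-5 + v))*(t + (3 + (⅛)*3²)) = -9 + (v + 1/(-5 + v))*(t + (3 + (⅛)*9)) = -9 + (v + 1/(-5 + v))*(t + (3 + 9/8)) = -9 + (v + 1/(-5 + v))*(t + 33/8) = -9 + (v + 1/(-5 + v))*(33/8 + t) = -9 + (33/8 + t)*(v + 1/(-5 + v)))
18*M(57, 30) = 18*((393 - 237*57 + 8*30 + 33*57² - 40*30*57 + 8*30*57²)/(8*(-5 + 57))) = 18*((⅛)*(393 - 13509 + 240 + 33*3249 - 68400 + 8*30*3249)/52) = 18*((⅛)*(1/52)*(393 - 13509 + 240 + 107217 - 68400 + 779760)) = 18*((⅛)*(1/52)*805701) = 18*(61977/32) = 557793/16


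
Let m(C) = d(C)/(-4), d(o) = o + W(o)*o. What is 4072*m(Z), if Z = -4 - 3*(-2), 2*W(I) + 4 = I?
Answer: 0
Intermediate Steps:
W(I) = -2 + I/2
d(o) = o + o*(-2 + o/2) (d(o) = o + (-2 + o/2)*o = o + o*(-2 + o/2))
Z = 2 (Z = -4 + 6 = 2)
m(C) = -C*(-2 + C)/8 (m(C) = (C*(-2 + C)/2)/(-4) = (C*(-2 + C)/2)*(-1/4) = -C*(-2 + C)/8)
4072*m(Z) = 4072*((1/8)*2*(2 - 1*2)) = 4072*((1/8)*2*(2 - 2)) = 4072*((1/8)*2*0) = 4072*0 = 0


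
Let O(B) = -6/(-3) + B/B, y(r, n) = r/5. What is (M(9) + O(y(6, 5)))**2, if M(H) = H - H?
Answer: 9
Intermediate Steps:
y(r, n) = r/5 (y(r, n) = r*(1/5) = r/5)
M(H) = 0
O(B) = 3 (O(B) = -6*(-1/3) + 1 = 2 + 1 = 3)
(M(9) + O(y(6, 5)))**2 = (0 + 3)**2 = 3**2 = 9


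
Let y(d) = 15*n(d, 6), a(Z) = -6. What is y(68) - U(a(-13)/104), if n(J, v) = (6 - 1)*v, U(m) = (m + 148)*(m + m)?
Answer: 631479/1352 ≈ 467.07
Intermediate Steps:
U(m) = 2*m*(148 + m) (U(m) = (148 + m)*(2*m) = 2*m*(148 + m))
n(J, v) = 5*v
y(d) = 450 (y(d) = 15*(5*6) = 15*30 = 450)
y(68) - U(a(-13)/104) = 450 - 2*(-6/104)*(148 - 6/104) = 450 - 2*(-6*1/104)*(148 - 6*1/104) = 450 - 2*(-3)*(148 - 3/52)/52 = 450 - 2*(-3)*7693/(52*52) = 450 - 1*(-23079/1352) = 450 + 23079/1352 = 631479/1352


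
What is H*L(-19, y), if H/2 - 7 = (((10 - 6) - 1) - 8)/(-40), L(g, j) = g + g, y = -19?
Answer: -1083/2 ≈ -541.50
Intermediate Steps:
L(g, j) = 2*g
H = 57/4 (H = 14 + 2*((((10 - 6) - 1) - 8)/(-40)) = 14 + 2*(((4 - 1) - 8)*(-1/40)) = 14 + 2*((3 - 8)*(-1/40)) = 14 + 2*(-5*(-1/40)) = 14 + 2*(⅛) = 14 + ¼ = 57/4 ≈ 14.250)
H*L(-19, y) = 57*(2*(-19))/4 = (57/4)*(-38) = -1083/2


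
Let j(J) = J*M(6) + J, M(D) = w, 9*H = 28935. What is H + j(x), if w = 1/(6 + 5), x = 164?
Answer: 37333/11 ≈ 3393.9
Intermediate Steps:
H = 3215 (H = (⅑)*28935 = 3215)
w = 1/11 ≈ 0.090909
M(D) = 1/11
j(J) = 12*J/11 (j(J) = J*(1/11) + J = J/11 + J = 12*J/11)
H + j(x) = 3215 + (12/11)*164 = 3215 + 1968/11 = 37333/11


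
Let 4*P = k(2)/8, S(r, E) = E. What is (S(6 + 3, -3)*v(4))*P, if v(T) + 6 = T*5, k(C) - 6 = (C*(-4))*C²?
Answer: 273/8 ≈ 34.125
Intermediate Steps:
k(C) = 6 - 4*C³ (k(C) = 6 + (C*(-4))*C² = 6 + (-4*C)*C² = 6 - 4*C³)
P = -13/16 (P = ((6 - 4*2³)/8)/4 = ((6 - 4*8)*(⅛))/4 = ((6 - 32)*(⅛))/4 = (-26*⅛)/4 = (¼)*(-13/4) = -13/16 ≈ -0.81250)
v(T) = -6 + 5*T (v(T) = -6 + T*5 = -6 + 5*T)
(S(6 + 3, -3)*v(4))*P = -3*(-6 + 5*4)*(-13/16) = -3*(-6 + 20)*(-13/16) = -3*14*(-13/16) = -42*(-13/16) = 273/8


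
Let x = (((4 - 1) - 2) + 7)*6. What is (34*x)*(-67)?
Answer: -109344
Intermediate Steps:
x = 48 (x = ((3 - 2) + 7)*6 = (1 + 7)*6 = 8*6 = 48)
(34*x)*(-67) = (34*48)*(-67) = 1632*(-67) = -109344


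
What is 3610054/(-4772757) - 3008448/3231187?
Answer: -26023350805234/15421670372559 ≈ -1.6875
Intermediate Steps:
3610054/(-4772757) - 3008448/3231187 = 3610054*(-1/4772757) - 3008448*1/3231187 = -3610054/4772757 - 3008448/3231187 = -26023350805234/15421670372559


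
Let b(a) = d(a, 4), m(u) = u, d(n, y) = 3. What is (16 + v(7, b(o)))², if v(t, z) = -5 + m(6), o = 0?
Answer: 289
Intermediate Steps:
b(a) = 3
v(t, z) = 1 (v(t, z) = -5 + 6 = 1)
(16 + v(7, b(o)))² = (16 + 1)² = 17² = 289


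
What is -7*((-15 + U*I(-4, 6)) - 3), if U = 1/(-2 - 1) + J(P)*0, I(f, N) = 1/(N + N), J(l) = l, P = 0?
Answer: 4543/36 ≈ 126.19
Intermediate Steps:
I(f, N) = 1/(2*N)
U = -1/3 (U = 1/(-2 - 1) + 0*0 = 1/(-3) + 0 = -1/3 + 0 = -1/3 ≈ -0.33333)
-7*((-15 + U*I(-4, 6)) - 3) = -7*((-15 - 1/(6*6)) - 3) = -7*((-15 - 1/3*1/12) - 3) = -7*((-15 - 1/36) - 3) = -7*(-541/36 - 3) = -7*(-649/36) = 4543/36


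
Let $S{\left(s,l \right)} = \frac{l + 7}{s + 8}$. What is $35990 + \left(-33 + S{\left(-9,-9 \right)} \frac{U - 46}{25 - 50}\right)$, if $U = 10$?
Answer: $\frac{898997}{25} \approx 35960.0$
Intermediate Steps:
$S{\left(s,l \right)} = \frac{7 + l}{8 + s}$
$35990 + \left(-33 + S{\left(-9,-9 \right)} \frac{U - 46}{25 - 50}\right) = 35990 - \left(33 - \frac{7 - 9}{8 - 9} \frac{10 - 46}{25 - 50}\right) = 35990 - \left(33 - \frac{1}{-1} \left(-2\right) \left(- \frac{36}{-25}\right)\right) = 35990 - \left(33 - \left(-1\right) \left(-2\right) \left(\left(-36\right) \left(- \frac{1}{25}\right)\right)\right) = 35990 + \left(-33 + 2 \cdot \frac{36}{25}\right) = 35990 + \left(-33 + \frac{72}{25}\right) = 35990 - \frac{753}{25} = \frac{898997}{25}$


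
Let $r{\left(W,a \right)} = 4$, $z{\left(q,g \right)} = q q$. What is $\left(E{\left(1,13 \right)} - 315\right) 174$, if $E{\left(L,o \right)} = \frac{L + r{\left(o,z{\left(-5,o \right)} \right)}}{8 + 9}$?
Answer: $- \frac{930900}{17} \approx -54759.0$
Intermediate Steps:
$z{\left(q,g \right)} = q^{2}$
$E{\left(L,o \right)} = \frac{4}{17} + \frac{L}{17}$ ($E{\left(L,o \right)} = \frac{L + 4}{8 + 9} = \frac{4 + L}{17} = \left(4 + L\right) \frac{1}{17} = \frac{4}{17} + \frac{L}{17}$)
$\left(E{\left(1,13 \right)} - 315\right) 174 = \left(\left(\frac{4}{17} + \frac{1}{17} \cdot 1\right) - 315\right) 174 = \left(\left(\frac{4}{17} + \frac{1}{17}\right) - 315\right) 174 = \left(\frac{5}{17} - 315\right) 174 = \left(- \frac{5350}{17}\right) 174 = - \frac{930900}{17}$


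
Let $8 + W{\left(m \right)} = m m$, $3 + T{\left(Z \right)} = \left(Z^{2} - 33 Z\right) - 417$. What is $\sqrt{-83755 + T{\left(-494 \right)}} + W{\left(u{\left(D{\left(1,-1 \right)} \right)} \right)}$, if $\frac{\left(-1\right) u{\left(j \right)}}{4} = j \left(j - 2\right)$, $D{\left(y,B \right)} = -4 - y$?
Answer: $19592 + \sqrt{176163} \approx 20012.0$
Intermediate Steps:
$T{\left(Z \right)} = -420 + Z^{2} - 33 Z$ ($T{\left(Z \right)} = -3 - \left(417 - Z^{2} + 33 Z\right) = -420 + Z^{2} - 33 Z$)
$u{\left(j \right)} = - 4 j \left(-2 + j\right)$ ($u{\left(j \right)} = - 4 j \left(j - 2\right) = - 4 j \left(-2 + j\right)$)
$W{\left(m \right)} = -8 + m^{2}$ ($W{\left(m \right)} = -8 + m m = -8 + m^{2}$)
$\sqrt{-83755 + T{\left(-494 \right)}} + W{\left(u{\left(D{\left(1,-1 \right)} \right)} \right)} = \sqrt{-83755 - \left(-15882 - 244036\right)} - \left(8 - \left(4 \left(-4 - 1\right) \left(2 - \left(-4 - 1\right)\right)\right)^{2}\right) = \sqrt{-83755 + \left(-420 + 244036 + 16302\right)} - \left(8 - \left(4 \left(-4 - 1\right) \left(2 - \left(-4 - 1\right)\right)\right)^{2}\right) = \sqrt{-83755 + 259918} - \left(8 - \left(4 \left(-5\right) \left(2 - -5\right)\right)^{2}\right) = \sqrt{176163} - \left(8 - \left(4 \left(-5\right) \left(2 + 5\right)\right)^{2}\right) = \sqrt{176163} - \left(8 - \left(4 \left(-5\right) 7\right)^{2}\right) = \sqrt{176163} - \left(8 - \left(-140\right)^{2}\right) = \sqrt{176163} + \left(-8 + 19600\right) = \sqrt{176163} + 19592 = 19592 + \sqrt{176163}$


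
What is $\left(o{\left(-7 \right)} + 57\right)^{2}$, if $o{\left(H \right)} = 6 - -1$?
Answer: $4096$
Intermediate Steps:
$o{\left(H \right)} = 7$ ($o{\left(H \right)} = 6 + 1 = 7$)
$\left(o{\left(-7 \right)} + 57\right)^{2} = \left(7 + 57\right)^{2} = 64^{2} = 4096$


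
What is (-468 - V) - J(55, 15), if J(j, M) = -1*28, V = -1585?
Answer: 1145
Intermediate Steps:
J(j, M) = -28
(-468 - V) - J(55, 15) = (-468 - 1*(-1585)) - 1*(-28) = (-468 + 1585) + 28 = 1117 + 28 = 1145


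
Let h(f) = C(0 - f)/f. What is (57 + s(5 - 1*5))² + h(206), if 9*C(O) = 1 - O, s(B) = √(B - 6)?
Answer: 668081/206 + 114*I*√6 ≈ 3243.1 + 279.24*I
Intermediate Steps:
s(B) = √(-6 + B)
C(O) = ⅑ - O/9 (C(O) = (1 - O)/9 = ⅑ - O/9)
h(f) = (⅑ + f/9)/f (h(f) = (⅑ - (0 - f)/9)/f = (⅑ - (-1)*f/9)/f = (⅑ + f/9)/f)
(57 + s(5 - 1*5))² + h(206) = (57 + √(-6 + (5 - 1*5)))² + (⅑)*(1 + 206)/206 = (57 + √(-6 + (5 - 5)))² + (⅑)*(1/206)*207 = (57 + √(-6 + 0))² + 23/206 = (57 + √(-6))² + 23/206 = (57 + I*√6)² + 23/206 = 23/206 + (57 + I*√6)²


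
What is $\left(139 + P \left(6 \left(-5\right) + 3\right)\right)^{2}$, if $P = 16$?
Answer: $85849$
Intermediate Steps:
$\left(139 + P \left(6 \left(-5\right) + 3\right)\right)^{2} = \left(139 + 16 \left(6 \left(-5\right) + 3\right)\right)^{2} = \left(139 + 16 \left(-30 + 3\right)\right)^{2} = \left(139 + 16 \left(-27\right)\right)^{2} = \left(139 - 432\right)^{2} = \left(-293\right)^{2} = 85849$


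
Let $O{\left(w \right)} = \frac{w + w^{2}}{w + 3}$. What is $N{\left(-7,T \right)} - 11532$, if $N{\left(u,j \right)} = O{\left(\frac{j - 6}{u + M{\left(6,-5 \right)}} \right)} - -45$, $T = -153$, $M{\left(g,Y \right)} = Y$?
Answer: $- \frac{2983599}{260} \approx -11475.0$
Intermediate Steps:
$O{\left(w \right)} = \frac{w + w^{2}}{3 + w}$
$N{\left(u,j \right)} = 45 + \frac{\left(1 + \frac{-6 + j}{-5 + u}\right) \left(-6 + j\right)}{\left(-5 + u\right) \left(3 + \frac{-6 + j}{-5 + u}\right)}$ ($N{\left(u,j \right)} = \frac{\frac{j - 6}{u - 5} \left(1 + \frac{j - 6}{u - 5}\right)}{3 + \frac{j - 6}{u - 5}} - -45 = \frac{\frac{-6 + j}{-5 + u} \left(1 + \frac{-6 + j}{-5 + u}\right)}{3 + \frac{-6 + j}{-5 + u}} + 45 = \frac{\left(1 + \frac{-6 + j}{-5 + u}\right) \left(-6 + j\right)}{\left(-5 + u\right) \left(3 + \frac{-6 + j}{-5 + u}\right)} + 45 = 45 + \frac{\left(1 + \frac{-6 + j}{-5 + u}\right) \left(-6 + j\right)}{\left(-5 + u\right) \left(3 + \frac{-6 + j}{-5 + u}\right)}$)
$N{\left(-7,T \right)} - 11532 = \frac{\left(-6 - 153\right) \left(-11 - 153 - 7\right) + 45 \left(-5 - 7\right) \left(-21 - 153 + 3 \left(-7\right)\right)}{\left(-5 - 7\right) \left(-21 - 153 + 3 \left(-7\right)\right)} - 11532 = \frac{\left(-159\right) \left(-171\right) + 45 \left(-12\right) \left(-21 - 153 - 21\right)}{\left(-12\right) \left(-21 - 153 - 21\right)} - 11532 = - \frac{27189 + 45 \left(-12\right) \left(-195\right)}{12 \left(-195\right)} - 11532 = \left(- \frac{1}{12}\right) \left(- \frac{1}{195}\right) \left(27189 + 105300\right) - 11532 = \left(- \frac{1}{12}\right) \left(- \frac{1}{195}\right) 132489 - 11532 = \frac{14721}{260} - 11532 = - \frac{2983599}{260}$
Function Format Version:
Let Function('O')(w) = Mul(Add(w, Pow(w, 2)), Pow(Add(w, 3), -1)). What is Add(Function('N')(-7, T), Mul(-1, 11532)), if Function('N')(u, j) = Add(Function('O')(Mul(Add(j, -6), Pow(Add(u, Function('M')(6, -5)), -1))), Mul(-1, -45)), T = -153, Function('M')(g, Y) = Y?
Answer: Rational(-2983599, 260) ≈ -11475.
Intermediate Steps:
Function('O')(w) = Mul(Pow(Add(3, w), -1), Add(w, Pow(w, 2))) (Function('O')(w) = Mul(Add(w, Pow(w, 2)), Pow(Add(3, w), -1)) = Mul(Pow(Add(3, w), -1), Add(w, Pow(w, 2))))
Function('N')(u, j) = Add(45, Mul(Pow(Add(-5, u), -1), Pow(Add(3, Mul(Pow(Add(-5, u), -1), Add(-6, j))), -1), Add(1, Mul(Pow(Add(-5, u), -1), Add(-6, j))), Add(-6, j))) (Function('N')(u, j) = Add(Mul(Mul(Add(j, -6), Pow(Add(u, -5), -1)), Pow(Add(3, Mul(Add(j, -6), Pow(Add(u, -5), -1))), -1), Add(1, Mul(Add(j, -6), Pow(Add(u, -5), -1)))), Mul(-1, -45)) = Add(Mul(Mul(Add(-6, j), Pow(Add(-5, u), -1)), Pow(Add(3, Mul(Add(-6, j), Pow(Add(-5, u), -1))), -1), Add(1, Mul(Add(-6, j), Pow(Add(-5, u), -1)))), 45) = Add(Mul(Mul(Pow(Add(-5, u), -1), Add(-6, j)), Pow(Add(3, Mul(Pow(Add(-5, u), -1), Add(-6, j))), -1), Add(1, Mul(Pow(Add(-5, u), -1), Add(-6, j)))), 45) = Add(Mul(Pow(Add(-5, u), -1), Pow(Add(3, Mul(Pow(Add(-5, u), -1), Add(-6, j))), -1), Add(1, Mul(Pow(Add(-5, u), -1), Add(-6, j))), Add(-6, j)), 45) = Add(45, Mul(Pow(Add(-5, u), -1), Pow(Add(3, Mul(Pow(Add(-5, u), -1), Add(-6, j))), -1), Add(1, Mul(Pow(Add(-5, u), -1), Add(-6, j))), Add(-6, j))))
Add(Function('N')(-7, T), Mul(-1, 11532)) = Add(Mul(Pow(Add(-5, -7), -1), Pow(Add(-21, -153, Mul(3, -7)), -1), Add(Mul(Add(-6, -153), Add(-11, -153, -7)), Mul(45, Add(-5, -7), Add(-21, -153, Mul(3, -7))))), Mul(-1, 11532)) = Add(Mul(Pow(-12, -1), Pow(Add(-21, -153, -21), -1), Add(Mul(-159, -171), Mul(45, -12, Add(-21, -153, -21)))), -11532) = Add(Mul(Rational(-1, 12), Pow(-195, -1), Add(27189, Mul(45, -12, -195))), -11532) = Add(Mul(Rational(-1, 12), Rational(-1, 195), Add(27189, 105300)), -11532) = Add(Mul(Rational(-1, 12), Rational(-1, 195), 132489), -11532) = Add(Rational(14721, 260), -11532) = Rational(-2983599, 260)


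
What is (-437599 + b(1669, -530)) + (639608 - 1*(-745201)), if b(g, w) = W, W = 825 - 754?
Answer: 947281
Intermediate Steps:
W = 71
b(g, w) = 71
(-437599 + b(1669, -530)) + (639608 - 1*(-745201)) = (-437599 + 71) + (639608 - 1*(-745201)) = -437528 + (639608 + 745201) = -437528 + 1384809 = 947281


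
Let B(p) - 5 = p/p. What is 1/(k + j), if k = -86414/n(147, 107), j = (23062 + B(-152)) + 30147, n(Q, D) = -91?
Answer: 91/4928979 ≈ 1.8462e-5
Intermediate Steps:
B(p) = 6 (B(p) = 5 + p/p = 5 + 1 = 6)
j = 53215 (j = (23062 + 6) + 30147 = 23068 + 30147 = 53215)
k = 86414/91 (k = -86414/(-91) = -86414*(-1/91) = 86414/91 ≈ 949.60)
1/(k + j) = 1/(86414/91 + 53215) = 1/(4928979/91) = 91/4928979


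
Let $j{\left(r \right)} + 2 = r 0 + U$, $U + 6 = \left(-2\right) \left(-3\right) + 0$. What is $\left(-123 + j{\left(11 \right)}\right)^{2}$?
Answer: $15625$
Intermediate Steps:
$U = 0$ ($U = -6 + \left(\left(-2\right) \left(-3\right) + 0\right) = -6 + \left(6 + 0\right) = -6 + 6 = 0$)
$j{\left(r \right)} = -2$ ($j{\left(r \right)} = -2 + \left(r 0 + 0\right) = -2 + \left(0 + 0\right) = -2 + 0 = -2$)
$\left(-123 + j{\left(11 \right)}\right)^{2} = \left(-123 - 2\right)^{2} = \left(-125\right)^{2} = 15625$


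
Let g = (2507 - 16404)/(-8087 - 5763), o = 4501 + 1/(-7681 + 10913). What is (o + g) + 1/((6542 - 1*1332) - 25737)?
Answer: 2068342497440979/459427103200 ≈ 4502.0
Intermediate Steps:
o = 14547233/3232 (o = 4501 + 1/3232 = 14547233/3232 ≈ 4501.0)
g = 13897/13850 (g = -13897/(-13850) = -13897*(-1/13850) = 13897/13850 ≈ 1.0034)
(o + g) + 1/((6542 - 1*1332) - 25737) = (14547233/3232 + 13897/13850) + 1/((6542 - 1*1332) - 25737) = 100762046077/22381600 + 1/((6542 - 1332) - 25737) = 100762046077/22381600 + 1/(5210 - 25737) = 100762046077/22381600 + 1/(-20527) = 100762046077/22381600 - 1/20527 = 2068342497440979/459427103200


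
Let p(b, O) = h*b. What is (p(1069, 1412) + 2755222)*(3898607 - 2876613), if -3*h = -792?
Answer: 3104243411372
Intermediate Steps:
h = 264 (h = -⅓*(-792) = 264)
p(b, O) = 264*b
(p(1069, 1412) + 2755222)*(3898607 - 2876613) = (264*1069 + 2755222)*(3898607 - 2876613) = (282216 + 2755222)*1021994 = 3037438*1021994 = 3104243411372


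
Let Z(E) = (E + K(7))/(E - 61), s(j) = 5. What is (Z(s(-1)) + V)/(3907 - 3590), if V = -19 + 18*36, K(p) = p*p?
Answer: 17585/8876 ≈ 1.9812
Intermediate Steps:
K(p) = p**2
Z(E) = (49 + E)/(-61 + E) (Z(E) = (E + 7**2)/(E - 61) = (E + 49)/(-61 + E) = (49 + E)/(-61 + E))
V = 629 (V = -19 + 648 = 629)
(Z(s(-1)) + V)/(3907 - 3590) = ((49 + 5)/(-61 + 5) + 629)/(3907 - 3590) = (54/(-56) + 629)/317 = (-1/56*54 + 629)*(1/317) = (-27/28 + 629)*(1/317) = (17585/28)*(1/317) = 17585/8876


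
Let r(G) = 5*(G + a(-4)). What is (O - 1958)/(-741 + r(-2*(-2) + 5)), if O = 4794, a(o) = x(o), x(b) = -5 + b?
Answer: -2836/741 ≈ -3.8273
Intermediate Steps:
a(o) = -5 + o
r(G) = -45 + 5*G (r(G) = 5*(G + (-5 - 4)) = 5*(G - 9) = 5*(-9 + G) = -45 + 5*G)
(O - 1958)/(-741 + r(-2*(-2) + 5)) = (4794 - 1958)/(-741 + (-45 + 5*(-2*(-2) + 5))) = 2836/(-741 + (-45 + 5*(4 + 5))) = 2836/(-741 + (-45 + 5*9)) = 2836/(-741 + (-45 + 45)) = 2836/(-741 + 0) = 2836/(-741) = 2836*(-1/741) = -2836/741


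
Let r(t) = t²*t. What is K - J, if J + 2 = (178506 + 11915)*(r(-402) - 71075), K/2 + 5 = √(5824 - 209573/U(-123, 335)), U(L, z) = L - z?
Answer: 12384197876735 + √1317649970/229 ≈ 1.2384e+13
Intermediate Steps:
r(t) = t³
K = -10 + √1317649970/229 (K = -10 + 2*√(5824 - 209573/(-123 - 1*335)) = -10 + 2*√(5824 - 209573/(-123 - 335)) = -10 + 2*√(5824 - 209573/(-458)) = -10 + 2*√(5824 - 209573*(-1/458)) = -10 + 2*√(5824 + 209573/458) = -10 + 2*√(2876965/458) = -10 + 2*(√1317649970/458) = -10 + √1317649970/229 ≈ 148.51)
J = -12384197876745 (J = -2 + (178506 + 11915)*((-402)³ - 71075) = -2 + 190421*(-64964808 - 71075) = -2 + 190421*(-65035883) = -2 - 12384197876743 = -12384197876745)
K - J = (-10 + √1317649970/229) - 1*(-12384197876745) = (-10 + √1317649970/229) + 12384197876745 = 12384197876735 + √1317649970/229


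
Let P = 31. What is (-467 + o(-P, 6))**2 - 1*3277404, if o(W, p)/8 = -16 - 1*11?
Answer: -2810915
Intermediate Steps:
o(W, p) = -216 (o(W, p) = 8*(-16 - 1*11) = 8*(-16 - 11) = 8*(-27) = -216)
(-467 + o(-P, 6))**2 - 1*3277404 = (-467 - 216)**2 - 1*3277404 = (-683)**2 - 3277404 = 466489 - 3277404 = -2810915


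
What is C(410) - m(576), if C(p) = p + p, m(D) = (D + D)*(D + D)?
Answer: -1326284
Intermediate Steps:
m(D) = 4*D² (m(D) = (2*D)*(2*D) = 4*D²)
C(p) = 2*p
C(410) - m(576) = 2*410 - 4*576² = 820 - 4*331776 = 820 - 1*1327104 = 820 - 1327104 = -1326284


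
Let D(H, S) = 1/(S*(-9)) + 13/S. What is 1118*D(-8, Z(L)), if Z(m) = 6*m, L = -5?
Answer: -64844/135 ≈ -480.33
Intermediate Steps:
D(H, S) = 116/(9*S) (D(H, S) = -⅑/S + 13/S = -1/(9*S) + 13/S = 116/(9*S))
1118*D(-8, Z(L)) = 1118*(116/(9*((6*(-5))))) = 1118*((116/9)/(-30)) = 1118*((116/9)*(-1/30)) = 1118*(-58/135) = -64844/135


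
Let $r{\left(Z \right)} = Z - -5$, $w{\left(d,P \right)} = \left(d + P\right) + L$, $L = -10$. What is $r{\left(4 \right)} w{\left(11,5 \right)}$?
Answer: $54$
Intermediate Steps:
$w{\left(d,P \right)} = -10 + P + d$ ($w{\left(d,P \right)} = \left(d + P\right) - 10 = \left(P + d\right) - 10 = -10 + P + d$)
$r{\left(Z \right)} = 5 + Z$ ($r{\left(Z \right)} = Z + 5 = 5 + Z$)
$r{\left(4 \right)} w{\left(11,5 \right)} = \left(5 + 4\right) \left(-10 + 5 + 11\right) = 9 \cdot 6 = 54$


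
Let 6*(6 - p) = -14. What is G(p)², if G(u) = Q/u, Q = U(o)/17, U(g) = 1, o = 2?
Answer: 9/180625 ≈ 4.9827e-5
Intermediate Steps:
Q = 1/17 ≈ 0.058824
p = 25/3 (p = 6 - ⅙*(-14) = 6 + 7/3 = 25/3 ≈ 8.3333)
G(u) = 1/(17*u)
G(p)² = (1/(17*(25/3)))² = ((1/17)*(3/25))² = (3/425)² = 9/180625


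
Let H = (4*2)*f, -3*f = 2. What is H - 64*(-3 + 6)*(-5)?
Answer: 2864/3 ≈ 954.67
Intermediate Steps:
f = -⅔ (f = -⅓*2 = -⅔ ≈ -0.66667)
H = -16/3 (H = (4*2)*(-⅔) = 8*(-⅔) = -16/3 ≈ -5.3333)
H - 64*(-3 + 6)*(-5) = -16/3 - 64*(-3 + 6)*(-5) = -16/3 - 192*(-5) = -16/3 - 64*(-15) = -16/3 + 960 = 2864/3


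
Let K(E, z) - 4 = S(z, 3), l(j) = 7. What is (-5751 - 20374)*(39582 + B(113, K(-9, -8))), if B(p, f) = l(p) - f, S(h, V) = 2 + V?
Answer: -1034027500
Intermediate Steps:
K(E, z) = 9 (K(E, z) = 4 + (2 + 3) = 4 + 5 = 9)
B(p, f) = 7 - f
(-5751 - 20374)*(39582 + B(113, K(-9, -8))) = (-5751 - 20374)*(39582 + (7 - 1*9)) = -26125*(39582 + (7 - 9)) = -26125*(39582 - 2) = -26125*39580 = -1034027500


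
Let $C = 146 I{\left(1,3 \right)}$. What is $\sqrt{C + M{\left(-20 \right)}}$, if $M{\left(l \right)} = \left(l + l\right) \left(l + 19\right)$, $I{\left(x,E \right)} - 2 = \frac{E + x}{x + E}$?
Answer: $\sqrt{478} \approx 21.863$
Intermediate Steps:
$I{\left(x,E \right)} = 3$ ($I{\left(x,E \right)} = 2 + \frac{E + x}{x + E} = 2 + \frac{E + x}{E + x} = 2 + 1 = 3$)
$M{\left(l \right)} = 2 l \left(19 + l\right)$
$C = 438$ ($C = 146 \cdot 3 = 438$)
$\sqrt{C + M{\left(-20 \right)}} = \sqrt{438 + 2 \left(-20\right) \left(19 - 20\right)} = \sqrt{438 + 2 \left(-20\right) \left(-1\right)} = \sqrt{438 + 40} = \sqrt{478}$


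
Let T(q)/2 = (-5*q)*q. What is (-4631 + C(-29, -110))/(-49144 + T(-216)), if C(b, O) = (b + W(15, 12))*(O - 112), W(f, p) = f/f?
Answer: -1585/515704 ≈ -0.0030735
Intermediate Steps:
W(f, p) = 1
T(q) = -10*q² (T(q) = 2*((-5*q)*q) = 2*(-5*q²) = -10*q²)
C(b, O) = (1 + b)*(-112 + O) (C(b, O) = (b + 1)*(O - 112) = (1 + b)*(-112 + O))
(-4631 + C(-29, -110))/(-49144 + T(-216)) = (-4631 + (-112 - 110 - 112*(-29) - 110*(-29)))/(-49144 - 10*(-216)²) = (-4631 + (-112 - 110 + 3248 + 3190))/(-49144 - 10*46656) = (-4631 + 6216)/(-49144 - 466560) = 1585/(-515704) = 1585*(-1/515704) = -1585/515704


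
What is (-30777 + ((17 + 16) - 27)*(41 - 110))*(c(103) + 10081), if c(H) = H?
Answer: -317649144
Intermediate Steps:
(-30777 + ((17 + 16) - 27)*(41 - 110))*(c(103) + 10081) = (-30777 + ((17 + 16) - 27)*(41 - 110))*(103 + 10081) = (-30777 + (33 - 27)*(-69))*10184 = (-30777 + 6*(-69))*10184 = (-30777 - 414)*10184 = -31191*10184 = -317649144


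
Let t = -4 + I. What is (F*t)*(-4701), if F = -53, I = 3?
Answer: -249153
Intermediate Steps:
t = -1 (t = -4 + 3 = -1)
(F*t)*(-4701) = -53*(-1)*(-4701) = 53*(-4701) = -249153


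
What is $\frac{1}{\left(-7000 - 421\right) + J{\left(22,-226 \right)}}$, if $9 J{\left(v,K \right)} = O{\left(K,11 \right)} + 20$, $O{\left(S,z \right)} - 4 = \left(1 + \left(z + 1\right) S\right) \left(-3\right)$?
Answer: $- \frac{3}{19544} \approx -0.0001535$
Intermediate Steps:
$O{\left(S,z \right)} = 1 - 3 S \left(1 + z\right)$ ($O{\left(S,z \right)} = 4 + \left(1 + \left(z + 1\right) S\right) \left(-3\right) = 4 + \left(1 + \left(1 + z\right) S\right) \left(-3\right) = 4 + \left(1 + S \left(1 + z\right)\right) \left(-3\right) = 4 - \left(3 + 3 S \left(1 + z\right)\right) = 1 - 3 S \left(1 + z\right)$)
$J{\left(v,K \right)} = \frac{7}{3} - 4 K$ ($J{\left(v,K \right)} = \frac{\left(1 - 3 K - 3 K 11\right) + 20}{9} = \frac{\left(1 - 3 K - 33 K\right) + 20}{9} = \frac{\left(1 - 36 K\right) + 20}{9} = \frac{21 - 36 K}{9} = \frac{7}{3} - 4 K$)
$\frac{1}{\left(-7000 - 421\right) + J{\left(22,-226 \right)}} = \frac{1}{\left(-7000 - 421\right) + \left(\frac{7}{3} - -904\right)} = \frac{1}{-7421 + \left(\frac{7}{3} + 904\right)} = \frac{1}{-7421 + \frac{2719}{3}} = \frac{1}{- \frac{19544}{3}} = - \frac{3}{19544}$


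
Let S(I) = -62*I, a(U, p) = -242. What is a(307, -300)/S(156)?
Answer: 121/4836 ≈ 0.025021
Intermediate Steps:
a(307, -300)/S(156) = -242/((-62*156)) = -242/(-9672) = -242*(-1/9672) = 121/4836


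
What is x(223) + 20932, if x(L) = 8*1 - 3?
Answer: 20937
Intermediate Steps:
x(L) = 5 (x(L) = 8 - 3 = 5)
x(223) + 20932 = 5 + 20932 = 20937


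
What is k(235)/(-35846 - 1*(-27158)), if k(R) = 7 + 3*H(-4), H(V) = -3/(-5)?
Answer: -11/10860 ≈ -0.0010129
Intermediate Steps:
H(V) = ⅗ (H(V) = -3*(-⅕) = ⅗)
k(R) = 44/5 (k(R) = 7 + 3*(⅗) = 7 + 9/5 = 44/5)
k(235)/(-35846 - 1*(-27158)) = 44/(5*(-35846 - 1*(-27158))) = 44/(5*(-35846 + 27158)) = (44/5)/(-8688) = (44/5)*(-1/8688) = -11/10860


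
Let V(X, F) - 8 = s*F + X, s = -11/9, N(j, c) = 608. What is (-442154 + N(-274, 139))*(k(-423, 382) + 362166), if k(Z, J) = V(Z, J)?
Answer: -478570662374/3 ≈ -1.5952e+11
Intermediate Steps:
s = -11/9 (s = -11*⅑ = -11/9 ≈ -1.2222)
V(X, F) = 8 + X - 11*F/9 (V(X, F) = 8 + (-11*F/9 + X) = 8 + (X - 11*F/9) = 8 + X - 11*F/9)
k(Z, J) = 8 + Z - 11*J/9
(-442154 + N(-274, 139))*(k(-423, 382) + 362166) = (-442154 + 608)*((8 - 423 - 11/9*382) + 362166) = -441546*((8 - 423 - 4202/9) + 362166) = -441546*(-7937/9 + 362166) = -441546*3251557/9 = -478570662374/3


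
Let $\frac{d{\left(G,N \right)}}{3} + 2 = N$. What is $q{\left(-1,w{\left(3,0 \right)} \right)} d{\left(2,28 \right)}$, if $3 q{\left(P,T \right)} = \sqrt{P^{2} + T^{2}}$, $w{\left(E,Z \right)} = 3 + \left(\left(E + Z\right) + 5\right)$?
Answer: $26 \sqrt{122} \approx 287.18$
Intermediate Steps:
$d{\left(G,N \right)} = -6 + 3 N$
$w{\left(E,Z \right)} = 8 + E + Z$ ($w{\left(E,Z \right)} = 3 + \left(5 + E + Z\right) = 8 + E + Z$)
$q{\left(P,T \right)} = \frac{\sqrt{P^{2} + T^{2}}}{3}$
$q{\left(-1,w{\left(3,0 \right)} \right)} d{\left(2,28 \right)} = \frac{\sqrt{\left(-1\right)^{2} + \left(8 + 3 + 0\right)^{2}}}{3} \left(-6 + 3 \cdot 28\right) = \frac{\sqrt{1 + 11^{2}}}{3} \left(-6 + 84\right) = \frac{\sqrt{1 + 121}}{3} \cdot 78 = \frac{\sqrt{122}}{3} \cdot 78 = 26 \sqrt{122}$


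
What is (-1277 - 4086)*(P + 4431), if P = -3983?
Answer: -2402624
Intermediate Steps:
(-1277 - 4086)*(P + 4431) = (-1277 - 4086)*(-3983 + 4431) = -5363*448 = -2402624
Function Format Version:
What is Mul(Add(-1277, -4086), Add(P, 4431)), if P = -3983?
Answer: -2402624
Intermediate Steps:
Mul(Add(-1277, -4086), Add(P, 4431)) = Mul(Add(-1277, -4086), Add(-3983, 4431)) = Mul(-5363, 448) = -2402624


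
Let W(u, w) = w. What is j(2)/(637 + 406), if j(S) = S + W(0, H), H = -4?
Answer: -2/1043 ≈ -0.0019175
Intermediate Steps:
j(S) = -4 + S (j(S) = S - 4 = -4 + S)
j(2)/(637 + 406) = (-4 + 2)/(637 + 406) = -2/1043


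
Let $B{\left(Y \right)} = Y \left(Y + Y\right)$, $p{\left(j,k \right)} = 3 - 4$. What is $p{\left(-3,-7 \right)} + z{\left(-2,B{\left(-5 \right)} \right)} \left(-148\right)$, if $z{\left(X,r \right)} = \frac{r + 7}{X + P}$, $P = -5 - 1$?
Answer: $\frac{2107}{2} \approx 1053.5$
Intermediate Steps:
$p{\left(j,k \right)} = -1$
$B{\left(Y \right)} = 2 Y^{2}$ ($B{\left(Y \right)} = Y 2 Y = 2 Y^{2}$)
$P = -6$ ($P = -5 - 1 = -6$)
$z{\left(X,r \right)} = \frac{7 + r}{-6 + X}$ ($z{\left(X,r \right)} = \frac{r + 7}{X - 6} = \frac{7 + r}{-6 + X}$)
$p{\left(-3,-7 \right)} + z{\left(-2,B{\left(-5 \right)} \right)} \left(-148\right) = -1 + \frac{7 + 2 \left(-5\right)^{2}}{-6 - 2} \left(-148\right) = -1 + \frac{7 + 2 \cdot 25}{-8} \left(-148\right) = -1 + - \frac{7 + 50}{8} \left(-148\right) = -1 + \left(- \frac{1}{8}\right) 57 \left(-148\right) = -1 - - \frac{2109}{2} = -1 + \frac{2109}{2} = \frac{2107}{2}$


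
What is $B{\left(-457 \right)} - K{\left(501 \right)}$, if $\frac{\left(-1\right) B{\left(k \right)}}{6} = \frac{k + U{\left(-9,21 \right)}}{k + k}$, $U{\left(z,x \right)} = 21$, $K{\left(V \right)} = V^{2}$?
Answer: $- \frac{114708765}{457} \approx -2.51 \cdot 10^{5}$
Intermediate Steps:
$B{\left(k \right)} = - \frac{3 \left(21 + k\right)}{k}$ ($B{\left(k \right)} = - 6 \frac{k + 21}{k + k} = - 6 \frac{21 + k}{2 k} = - \frac{3 \left(21 + k\right)}{k}$)
$B{\left(-457 \right)} - K{\left(501 \right)} = \left(-3 - \frac{63}{-457}\right) - 501^{2} = \left(-3 - - \frac{63}{457}\right) - 251001 = \left(-3 + \frac{63}{457}\right) - 251001 = - \frac{1308}{457} - 251001 = - \frac{114708765}{457}$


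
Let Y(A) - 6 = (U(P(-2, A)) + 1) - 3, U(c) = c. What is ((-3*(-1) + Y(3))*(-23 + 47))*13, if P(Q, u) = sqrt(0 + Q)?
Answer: 2184 + 312*I*sqrt(2) ≈ 2184.0 + 441.23*I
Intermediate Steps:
P(Q, u) = sqrt(Q)
Y(A) = 4 + I*sqrt(2) (Y(A) = 6 + ((sqrt(-2) + 1) - 3) = 6 + ((I*sqrt(2) + 1) - 3) = 6 + ((1 + I*sqrt(2)) - 3) = 6 + (-2 + I*sqrt(2)) = 4 + I*sqrt(2))
((-3*(-1) + Y(3))*(-23 + 47))*13 = ((-3*(-1) + (4 + I*sqrt(2)))*(-23 + 47))*13 = ((3 + (4 + I*sqrt(2)))*24)*13 = ((7 + I*sqrt(2))*24)*13 = (168 + 24*I*sqrt(2))*13 = 2184 + 312*I*sqrt(2)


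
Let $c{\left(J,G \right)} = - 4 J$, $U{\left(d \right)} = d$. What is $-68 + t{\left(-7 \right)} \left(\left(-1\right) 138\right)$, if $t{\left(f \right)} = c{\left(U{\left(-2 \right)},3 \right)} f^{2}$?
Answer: $-54164$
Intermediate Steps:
$t{\left(f \right)} = 8 f^{2}$ ($t{\left(f \right)} = \left(-4\right) \left(-2\right) f^{2} = 8 f^{2}$)
$-68 + t{\left(-7 \right)} \left(\left(-1\right) 138\right) = -68 + 8 \left(-7\right)^{2} \left(\left(-1\right) 138\right) = -68 + 8 \cdot 49 \left(-138\right) = -68 + 392 \left(-138\right) = -68 - 54096 = -54164$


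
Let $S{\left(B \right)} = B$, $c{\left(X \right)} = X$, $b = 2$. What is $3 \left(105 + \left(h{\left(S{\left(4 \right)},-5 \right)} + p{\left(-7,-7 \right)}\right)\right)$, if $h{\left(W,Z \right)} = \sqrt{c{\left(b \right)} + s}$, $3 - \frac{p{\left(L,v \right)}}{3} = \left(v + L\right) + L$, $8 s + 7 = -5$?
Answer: $531 + \frac{3 \sqrt{2}}{2} \approx 533.12$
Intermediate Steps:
$s = - \frac{3}{2}$ ($s = - \frac{7}{8} + \frac{1}{8} \left(-5\right) = - \frac{7}{8} - \frac{5}{8} = - \frac{3}{2} \approx -1.5$)
$p{\left(L,v \right)} = 9 - 6 L - 3 v$ ($p{\left(L,v \right)} = 9 - 3 \left(\left(v + L\right) + L\right) = 9 - 3 \left(\left(L + v\right) + L\right) = 9 - 3 \left(v + 2 L\right) = 9 - \left(3 v + 6 L\right) = 9 - 6 L - 3 v$)
$h{\left(W,Z \right)} = \frac{\sqrt{2}}{2}$ ($h{\left(W,Z \right)} = \sqrt{2 - \frac{3}{2}} = \sqrt{\frac{1}{2}} = \frac{\sqrt{2}}{2}$)
$3 \left(105 + \left(h{\left(S{\left(4 \right)},-5 \right)} + p{\left(-7,-7 \right)}\right)\right) = 3 \left(105 + \left(\frac{\sqrt{2}}{2} - -72\right)\right) = 3 \left(105 + \left(\frac{\sqrt{2}}{2} + \left(9 + 42 + 21\right)\right)\right) = 3 \left(105 + \left(\frac{\sqrt{2}}{2} + 72\right)\right) = 3 \left(105 + \left(72 + \frac{\sqrt{2}}{2}\right)\right) = 3 \left(177 + \frac{\sqrt{2}}{2}\right) = 531 + \frac{3 \sqrt{2}}{2}$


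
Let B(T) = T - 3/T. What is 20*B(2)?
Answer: 10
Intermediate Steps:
B(T) = T - 3/T
20*B(2) = 20*(2 - 3/2) = 20*(½) = 10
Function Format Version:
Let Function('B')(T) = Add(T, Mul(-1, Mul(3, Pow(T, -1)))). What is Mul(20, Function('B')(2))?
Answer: 10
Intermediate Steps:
Function('B')(T) = Add(T, Mul(-3, Pow(T, -1)))
Mul(20, Function('B')(2)) = Mul(20, Add(2, Mul(-3, Pow(2, -1)))) = Mul(20, Add(2, Mul(-3, Rational(1, 2)))) = Mul(20, Add(2, Rational(-3, 2))) = Mul(20, Rational(1, 2)) = 10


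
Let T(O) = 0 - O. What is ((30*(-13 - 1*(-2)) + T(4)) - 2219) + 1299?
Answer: -1254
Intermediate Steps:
T(O) = -O
((30*(-13 - 1*(-2)) + T(4)) - 2219) + 1299 = ((30*(-13 - 1*(-2)) - 1*4) - 2219) + 1299 = ((30*(-13 + 2) - 4) - 2219) + 1299 = ((30*(-11) - 4) - 2219) + 1299 = ((-330 - 4) - 2219) + 1299 = (-334 - 2219) + 1299 = -2553 + 1299 = -1254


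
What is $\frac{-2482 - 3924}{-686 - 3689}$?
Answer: $\frac{6406}{4375} \approx 1.4642$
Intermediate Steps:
$\frac{-2482 - 3924}{-686 - 3689} = - \frac{6406}{-4375} = \left(-6406\right) \left(- \frac{1}{4375}\right) = \frac{6406}{4375}$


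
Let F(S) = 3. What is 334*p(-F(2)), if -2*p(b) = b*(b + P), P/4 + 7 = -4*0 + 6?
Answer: -3507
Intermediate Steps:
P = -4 (P = -28 + 4*(-4*0 + 6) = -28 + 4*(0 + 6) = -28 + 4*6 = -28 + 24 = -4)
p(b) = -b*(-4 + b)/2 (p(b) = -b*(b - 4)/2 = -b*(-4 + b)/2)
334*p(-F(2)) = 334*((-1*3)*(4 - (-1)*3)/2) = 334*((½)*(-3)*(4 - 1*(-3))) = 334*((½)*(-3)*(4 + 3)) = 334*((½)*(-3)*7) = 334*(-21/2) = -3507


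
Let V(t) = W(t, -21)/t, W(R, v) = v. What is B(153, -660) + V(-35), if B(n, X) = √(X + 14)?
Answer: ⅗ + I*√646 ≈ 0.6 + 25.417*I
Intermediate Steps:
B(n, X) = √(14 + X)
V(t) = -21/t
B(153, -660) + V(-35) = √(14 - 660) - 21/(-35) = √(-646) - 21*(-1/35) = I*√646 + ⅗ = ⅗ + I*√646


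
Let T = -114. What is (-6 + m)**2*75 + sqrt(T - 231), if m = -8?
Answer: 14700 + I*sqrt(345) ≈ 14700.0 + 18.574*I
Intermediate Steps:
(-6 + m)**2*75 + sqrt(T - 231) = (-6 - 8)**2*75 + sqrt(-114 - 231) = (-14)**2*75 + sqrt(-345) = 196*75 + I*sqrt(345) = 14700 + I*sqrt(345)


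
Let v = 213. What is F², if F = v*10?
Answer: 4536900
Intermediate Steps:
F = 2130 (F = 213*10 = 2130)
F² = 2130² = 4536900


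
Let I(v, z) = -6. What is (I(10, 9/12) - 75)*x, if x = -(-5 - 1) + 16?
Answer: -1782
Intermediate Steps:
x = 22 (x = -1*(-6) + 16 = 6 + 16 = 22)
(I(10, 9/12) - 75)*x = (-6 - 75)*22 = -81*22 = -1782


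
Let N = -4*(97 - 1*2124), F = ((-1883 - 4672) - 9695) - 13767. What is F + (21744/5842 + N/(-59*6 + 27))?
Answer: -28691376163/955167 ≈ -30038.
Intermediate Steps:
F = -30017 (F = (-6555 - 9695) - 13767 = -16250 - 13767 = -30017)
N = 8108 (N = -4*(97 - 2124) = -4*(-2027) = 8108)
F + (21744/5842 + N/(-59*6 + 27)) = -30017 + (21744/5842 + 8108/(-59*6 + 27)) = -30017 + (21744*(1/5842) + 8108/(-354 + 27)) = -30017 + (10872/2921 + 8108/(-327)) = -30017 + (10872/2921 + 8108*(-1/327)) = -30017 + (10872/2921 - 8108/327) = -30017 - 20128324/955167 = -28691376163/955167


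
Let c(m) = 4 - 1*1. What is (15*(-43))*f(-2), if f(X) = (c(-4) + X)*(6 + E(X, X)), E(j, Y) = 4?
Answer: -6450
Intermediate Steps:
c(m) = 3 (c(m) = 4 - 1 = 3)
f(X) = 30 + 10*X (f(X) = (3 + X)*(6 + 4) = (3 + X)*10 = 30 + 10*X)
(15*(-43))*f(-2) = (15*(-43))*(30 + 10*(-2)) = -645*(30 - 20) = -645*10 = -6450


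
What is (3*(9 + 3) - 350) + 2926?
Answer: 2612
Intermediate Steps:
(3*(9 + 3) - 350) + 2926 = (3*12 - 350) + 2926 = (36 - 350) + 2926 = -314 + 2926 = 2612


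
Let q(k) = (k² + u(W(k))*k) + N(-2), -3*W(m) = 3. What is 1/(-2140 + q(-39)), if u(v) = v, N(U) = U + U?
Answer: -1/584 ≈ -0.0017123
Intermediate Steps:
W(m) = -1 (W(m) = -⅓*3 = -1)
N(U) = 2*U
q(k) = -4 + k² - k (q(k) = (k² - k) + 2*(-2) = (k² - k) - 4 = -4 + k² - k)
1/(-2140 + q(-39)) = 1/(-2140 + (-4 + (-39)² - 1*(-39))) = 1/(-2140 + (-4 + 1521 + 39)) = 1/(-2140 + 1556) = 1/(-584) = -1/584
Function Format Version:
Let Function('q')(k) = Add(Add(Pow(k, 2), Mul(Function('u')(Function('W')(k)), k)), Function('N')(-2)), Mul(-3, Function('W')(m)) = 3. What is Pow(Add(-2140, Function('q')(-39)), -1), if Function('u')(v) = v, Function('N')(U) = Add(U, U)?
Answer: Rational(-1, 584) ≈ -0.0017123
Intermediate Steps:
Function('W')(m) = -1 (Function('W')(m) = Mul(Rational(-1, 3), 3) = -1)
Function('N')(U) = Mul(2, U)
Function('q')(k) = Add(-4, Pow(k, 2), Mul(-1, k)) (Function('q')(k) = Add(Add(Pow(k, 2), Mul(-1, k)), Mul(2, -2)) = Add(Add(Pow(k, 2), Mul(-1, k)), -4) = Add(-4, Pow(k, 2), Mul(-1, k)))
Pow(Add(-2140, Function('q')(-39)), -1) = Pow(Add(-2140, Add(-4, Pow(-39, 2), Mul(-1, -39))), -1) = Pow(Add(-2140, Add(-4, 1521, 39)), -1) = Pow(Add(-2140, 1556), -1) = Pow(-584, -1) = Rational(-1, 584)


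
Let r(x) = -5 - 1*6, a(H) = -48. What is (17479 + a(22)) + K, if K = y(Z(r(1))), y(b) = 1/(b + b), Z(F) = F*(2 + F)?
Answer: 3451339/198 ≈ 17431.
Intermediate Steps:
r(x) = -11 (r(x) = -5 - 6 = -11)
y(b) = 1/(2*b)
K = 1/198 (K = 1/(2*((-11*(2 - 11)))) = 1/(2*((-11*(-9)))) = (½)/99 = (½)*(1/99) = 1/198 ≈ 0.0050505)
(17479 + a(22)) + K = (17479 - 48) + 1/198 = 17431 + 1/198 = 3451339/198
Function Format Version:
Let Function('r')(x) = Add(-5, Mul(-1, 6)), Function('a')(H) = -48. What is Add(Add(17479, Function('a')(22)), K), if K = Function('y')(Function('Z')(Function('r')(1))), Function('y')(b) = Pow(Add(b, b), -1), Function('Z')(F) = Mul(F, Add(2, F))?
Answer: Rational(3451339, 198) ≈ 17431.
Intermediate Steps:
Function('r')(x) = -11 (Function('r')(x) = Add(-5, -6) = -11)
Function('y')(b) = Mul(Rational(1, 2), Pow(b, -1)) (Function('y')(b) = Pow(Mul(2, b), -1) = Mul(Rational(1, 2), Pow(b, -1)))
K = Rational(1, 198) (K = Mul(Rational(1, 2), Pow(Mul(-11, Add(2, -11)), -1)) = Mul(Rational(1, 2), Pow(Mul(-11, -9), -1)) = Mul(Rational(1, 2), Pow(99, -1)) = Mul(Rational(1, 2), Rational(1, 99)) = Rational(1, 198) ≈ 0.0050505)
Add(Add(17479, Function('a')(22)), K) = Add(Add(17479, -48), Rational(1, 198)) = Add(17431, Rational(1, 198)) = Rational(3451339, 198)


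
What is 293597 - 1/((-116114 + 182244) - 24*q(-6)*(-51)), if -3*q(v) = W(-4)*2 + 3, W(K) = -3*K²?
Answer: 30555814177/104074 ≈ 2.9360e+5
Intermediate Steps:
q(v) = 31 (q(v) = -(-3*(-4)²*2 + 3)/3 = -(-3*16*2 + 3)/3 = -(-48*2 + 3)/3 = -(-96 + 3)/3 = -⅓*(-93) = 31)
293597 - 1/((-116114 + 182244) - 24*q(-6)*(-51)) = 293597 - 1/((-116114 + 182244) - 24*31*(-51)) = 293597 - 1/(66130 - 744*(-51)) = 293597 - 1/(66130 + 37944) = 293597 - 1/104074 = 30555814177/104074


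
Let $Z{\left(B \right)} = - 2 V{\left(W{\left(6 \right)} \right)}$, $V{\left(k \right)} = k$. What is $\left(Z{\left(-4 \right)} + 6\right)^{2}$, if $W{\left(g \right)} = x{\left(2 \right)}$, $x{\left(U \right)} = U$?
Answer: $4$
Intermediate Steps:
$W{\left(g \right)} = 2$
$Z{\left(B \right)} = -4$ ($Z{\left(B \right)} = \left(-2\right) 2 = -4$)
$\left(Z{\left(-4 \right)} + 6\right)^{2} = \left(-4 + 6\right)^{2} = 2^{2} = 4$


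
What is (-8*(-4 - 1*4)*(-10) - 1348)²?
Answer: 3952144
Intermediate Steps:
(-8*(-4 - 1*4)*(-10) - 1348)² = (-8*(-4 - 4)*(-10) - 1348)² = (-8*(-8)*(-10) - 1348)² = (64*(-10) - 1348)² = (-640 - 1348)² = (-1988)² = 3952144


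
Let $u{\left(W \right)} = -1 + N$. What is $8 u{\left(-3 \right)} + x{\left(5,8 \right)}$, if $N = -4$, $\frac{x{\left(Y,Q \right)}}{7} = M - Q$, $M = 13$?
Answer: $-5$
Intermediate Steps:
$x{\left(Y,Q \right)} = 91 - 7 Q$ ($x{\left(Y,Q \right)} = 7 \left(13 - Q\right) = 91 - 7 Q$)
$u{\left(W \right)} = -5$ ($u{\left(W \right)} = -1 - 4 = -5$)
$8 u{\left(-3 \right)} + x{\left(5,8 \right)} = 8 \left(-5\right) + \left(91 - 56\right) = -40 + \left(91 - 56\right) = -40 + 35 = -5$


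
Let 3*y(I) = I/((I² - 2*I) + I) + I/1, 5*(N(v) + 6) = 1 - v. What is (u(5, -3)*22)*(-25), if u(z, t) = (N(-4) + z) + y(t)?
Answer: 3575/6 ≈ 595.83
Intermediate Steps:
N(v) = -29/5 - v/5 (N(v) = -6 + (1 - v)/5 = -6 + (⅕ - v/5) = -29/5 - v/5)
y(I) = I/3 + I/(3*(I² - I)) (y(I) = (I/((I² - 2*I) + I) + I/1)/3 = (I/(I² - I) + I*1)/3 = (I/(I² - I) + I)/3 = (I + I/(I² - I))/3 = I/3 + I/(3*(I² - I)))
u(z, t) = -5 + z + (1 + t² - t)/(3*(-1 + t)) (u(z, t) = ((-29/5 - ⅕*(-4)) + z) + (1 + t² - t)/(3*(-1 + t)) = ((-29/5 + ⅘) + z) + (1 + t² - t)/(3*(-1 + t)) = (-5 + z) + (1 + t² - t)/(3*(-1 + t)) = -5 + z + (1 + t² - t)/(3*(-1 + t)))
(u(5, -3)*22)*(-25) = (((1 + (-3)² - 1*(-3) + 3*(-1 - 3)*(-5 + 5))/(3*(-1 - 3)))*22)*(-25) = (((⅓)*(1 + 9 + 3 + 3*(-4)*0)/(-4))*22)*(-25) = (((⅓)*(-¼)*(1 + 9 + 3 + 0))*22)*(-25) = (((⅓)*(-¼)*13)*22)*(-25) = -13/12*22*(-25) = -143/6*(-25) = 3575/6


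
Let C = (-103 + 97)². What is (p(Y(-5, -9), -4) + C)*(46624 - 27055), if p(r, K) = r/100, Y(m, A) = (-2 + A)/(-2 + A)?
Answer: 70467969/100 ≈ 7.0468e+5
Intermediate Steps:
Y(m, A) = 1
p(r, K) = r/100 (p(r, K) = r*(1/100) = r/100)
C = 36 (C = (-6)² = 36)
(p(Y(-5, -9), -4) + C)*(46624 - 27055) = ((1/100)*1 + 36)*(46624 - 27055) = (1/100 + 36)*19569 = (3601/100)*19569 = 70467969/100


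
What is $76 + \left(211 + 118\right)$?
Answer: $405$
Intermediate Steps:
$76 + \left(211 + 118\right) = 76 + 329 = 405$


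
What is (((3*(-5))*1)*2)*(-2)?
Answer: 60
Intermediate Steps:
(((3*(-5))*1)*2)*(-2) = (-15*1*2)*(-2) = -15*2*(-2) = -30*(-2) = 60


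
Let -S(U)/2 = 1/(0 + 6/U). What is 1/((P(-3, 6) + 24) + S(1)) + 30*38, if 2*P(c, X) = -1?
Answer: 158466/139 ≈ 1140.0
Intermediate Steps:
P(c, X) = -½ (P(c, X) = (½)*(-1) = -½)
S(U) = -U/3 (S(U) = -2/(0 + 6/U) = -2*U/6 = -U/3)
1/((P(-3, 6) + 24) + S(1)) + 30*38 = 1/((-½ + 24) - ⅓*1) + 30*38 = 1/(47/2 - ⅓) + 1140 = 1/(139/6) + 1140 = 6/139 + 1140 = 158466/139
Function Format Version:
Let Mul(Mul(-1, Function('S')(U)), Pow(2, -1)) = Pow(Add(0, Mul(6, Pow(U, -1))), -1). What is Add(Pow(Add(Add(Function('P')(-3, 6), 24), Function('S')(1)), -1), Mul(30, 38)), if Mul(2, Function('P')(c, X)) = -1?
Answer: Rational(158466, 139) ≈ 1140.0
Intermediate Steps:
Function('P')(c, X) = Rational(-1, 2) (Function('P')(c, X) = Mul(Rational(1, 2), -1) = Rational(-1, 2))
Function('S')(U) = Mul(Rational(-1, 3), U) (Function('S')(U) = Mul(-2, Pow(Add(0, Mul(6, Pow(U, -1))), -1)) = Mul(-2, Pow(Mul(6, Pow(U, -1)), -1)) = Mul(-2, Mul(Rational(1, 6), U)) = Mul(Rational(-1, 3), U))
Add(Pow(Add(Add(Function('P')(-3, 6), 24), Function('S')(1)), -1), Mul(30, 38)) = Add(Pow(Add(Add(Rational(-1, 2), 24), Mul(Rational(-1, 3), 1)), -1), Mul(30, 38)) = Add(Pow(Add(Rational(47, 2), Rational(-1, 3)), -1), 1140) = Add(Pow(Rational(139, 6), -1), 1140) = Add(Rational(6, 139), 1140) = Rational(158466, 139)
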